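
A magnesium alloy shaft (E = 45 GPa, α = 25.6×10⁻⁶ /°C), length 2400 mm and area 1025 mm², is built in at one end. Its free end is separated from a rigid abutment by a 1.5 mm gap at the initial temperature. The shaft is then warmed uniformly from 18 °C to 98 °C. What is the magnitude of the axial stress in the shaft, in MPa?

If the wall were absent the shaft would grow by αΔT L = 25.6×10⁻⁶ × 80 × 2400 = 4.915 mm.
After closing the 1.5 mm clearance, 4.915 − 1.5 = 3.415 mm of expansion remains to be suppressed by the wall.
That suppressed elongation corresponds to σ = E·Δ/L = 45×10³ × 3.415/2400 = 64.03 MPa.

σ ≈ 64 MPa (compressive)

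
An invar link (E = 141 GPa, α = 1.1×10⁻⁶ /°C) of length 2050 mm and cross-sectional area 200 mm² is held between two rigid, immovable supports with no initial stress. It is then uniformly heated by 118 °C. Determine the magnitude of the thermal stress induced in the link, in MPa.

σ ≈ 18.3 MPa (compressive)

With length fixed, the mechanical strain must cancel the thermal strain αΔT = 1.1×10⁻⁶ × 118 = 129.8×10⁻⁶.
Hence σ = E·αΔT = 141×10³ × 129.8×10⁻⁶ = 18.3 MPa, compressive.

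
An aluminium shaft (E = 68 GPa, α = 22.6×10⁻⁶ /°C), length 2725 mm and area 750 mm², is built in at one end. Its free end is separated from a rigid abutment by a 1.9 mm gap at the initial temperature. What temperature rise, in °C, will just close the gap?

Contact occurs when the free expansion equals the gap: αΔT L = 1.9 mm.
ΔT = 1.9 / (22.6×10⁻⁶ × 2725) = 30.85 °C.

ΔT ≈ 30.9 °C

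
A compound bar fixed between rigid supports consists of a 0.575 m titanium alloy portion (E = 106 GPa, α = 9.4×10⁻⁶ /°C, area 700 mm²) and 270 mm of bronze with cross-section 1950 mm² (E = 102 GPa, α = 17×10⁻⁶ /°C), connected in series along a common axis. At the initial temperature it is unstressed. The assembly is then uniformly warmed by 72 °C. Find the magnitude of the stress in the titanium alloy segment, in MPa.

With the walls removed the bar would change length by δ_free = Σ αᵢΔT Lᵢ = 9.4×10⁻⁶×72×575 + 17×10⁻⁶×72×270 = 0.7196 mm.
The walls prevent any net length change, so an axial force P (same in every segment) develops. Compatibility: P · Σ Lᵢ/(AᵢEᵢ) = δ_free.
The series flexibility is Σ Lᵢ/(AᵢEᵢ) = 575/(700×106×10³) + 270/(1950×102×10³) = 9.107×10⁻⁶ mm/N.
So P = 0.7196 / 9.107×10⁻⁶ = 79.02 kN, compressive.
σ_{titanium alloy} = P / A = 79020 / 700 = 112.9 MPa.

σ ≈ 113 MPa (compressive)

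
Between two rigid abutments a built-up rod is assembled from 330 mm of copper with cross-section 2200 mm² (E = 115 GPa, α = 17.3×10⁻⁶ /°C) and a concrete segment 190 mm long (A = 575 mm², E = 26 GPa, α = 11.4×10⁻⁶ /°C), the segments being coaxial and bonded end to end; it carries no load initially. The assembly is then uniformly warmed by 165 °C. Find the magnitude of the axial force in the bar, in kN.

With the walls removed the bar would change length by δ_free = Σ αᵢΔT Lᵢ = 17.3×10⁻⁶×165×330 + 11.4×10⁻⁶×165×190 = 1.299 mm.
Since the ends are fixed, an axial force P builds up, equal in every segment, with P · Σ Lᵢ/(AᵢEᵢ) = δ_free.
Σ Lᵢ/(AᵢEᵢ) = 330/(2200×115×10³) + 190/(575×26×10³) = 1.401×10⁻⁵ mm/N.
So P = 1.299 / 1.401×10⁻⁵ = 92.72 kN, compressive.

P ≈ 92.7 kN (compressive)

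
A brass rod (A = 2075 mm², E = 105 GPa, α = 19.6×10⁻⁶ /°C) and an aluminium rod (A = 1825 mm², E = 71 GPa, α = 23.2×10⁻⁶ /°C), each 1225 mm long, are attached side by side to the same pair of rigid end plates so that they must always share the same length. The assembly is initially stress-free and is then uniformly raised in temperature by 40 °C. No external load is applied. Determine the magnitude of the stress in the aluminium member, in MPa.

σ ≈ 6.41 MPa (compressive)

The aluminium has the larger α, so on heating it would change length more than the brass if both were free. The rigid plates force a common final length, so the aluminium is put into compression and the brass into tension, with equal and opposite forces P (no external load).
Setting the final lengths equal and cancelling L: (α₁ − α₂)ΔT = P/(A₁E₁) + P/(A₂E₂).
|α₁ − α₂|·ΔT = 3.6×10⁻⁶ × 40 = 0.000144.
1/(A₁E₁) + 1/(A₂E₂) = 1/(2075×105×10³) + 1/(1825×71×10³) = 1.231×10⁻⁸ N⁻¹.
So P = 0.000144 / 1.231×10⁻⁸ = 11.7 kN.
σ_{aluminium} = P/A₂ = 11700/1825 = 6.411 MPa, compressive.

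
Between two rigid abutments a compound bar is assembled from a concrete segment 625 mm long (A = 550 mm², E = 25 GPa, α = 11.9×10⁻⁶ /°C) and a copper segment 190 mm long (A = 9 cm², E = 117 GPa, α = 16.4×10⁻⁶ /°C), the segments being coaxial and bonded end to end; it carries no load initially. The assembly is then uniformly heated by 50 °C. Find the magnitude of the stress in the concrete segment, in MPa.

If the supports were absent, the total length change would be Σ αᵢΔT Lᵢ = 11.9×10⁻⁶×50×625 + 16.4×10⁻⁶×50×190 = 0.5277 mm.
Since the ends are fixed, an axial force P builds up, equal in every segment, with P · Σ Lᵢ/(AᵢEᵢ) = δ_free.
Σ Lᵢ/(AᵢEᵢ) = 625/(550×25×10³) + 190/(900×117×10³) = 4.726×10⁻⁵ mm/N.
P = 0.5277 / 4.726×10⁻⁵ = 11170 N = 11.17 kN, compressive.
σ_{concrete} = P / A = 11170 / 550 = 20.3 MPa.

σ ≈ 20.3 MPa (compressive)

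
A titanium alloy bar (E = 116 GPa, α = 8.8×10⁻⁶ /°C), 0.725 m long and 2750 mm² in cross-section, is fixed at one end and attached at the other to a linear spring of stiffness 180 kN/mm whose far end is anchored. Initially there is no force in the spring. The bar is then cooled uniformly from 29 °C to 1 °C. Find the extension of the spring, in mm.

The unrestrained thermal change is αΔT L = 8.8×10⁻⁶ × 28 × 725 = 0.1786 mm.
With a force P in the spring, the elastic change of the bar is PL/(AE) and that of the spring is P/k; compatibility requires their sum to equal δ_free.
P [ L/(AE) + 1/k ] = δ_free → P [ 725/(2750×116×10³) + 1/(180×10³) ] = 0.1786.
P = 0.1786 / 7.828×10⁻⁶ = 22820 N.
Spring extension = P/k = 22820/(180×10³) = 0.1268 mm.

δ ≈ 0.127 mm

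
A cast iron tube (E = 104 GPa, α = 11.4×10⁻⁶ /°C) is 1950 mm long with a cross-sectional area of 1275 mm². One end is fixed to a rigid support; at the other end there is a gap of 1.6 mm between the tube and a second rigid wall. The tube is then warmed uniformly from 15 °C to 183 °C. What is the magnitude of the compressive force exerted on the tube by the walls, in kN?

P ≈ 145 kN

Unrestrained expansion: δ_free = αΔT L = 11.4×10⁻⁶ × 168 × 1950 = 3.735 mm.
This exceeds the 1.6 mm gap, so the wall pushes back. The portion of expansion that must be recovered elastically is δ_free − gap = 3.735 − 1.6 = 2.135 mm.
Compatibility: PL/(AE) = 2.135 mm, so σ = P/A = E × (2.135/1950) = 113.8 MPa.
Force on the wall = σA = 113.8 × 1275 mm² = 145.2 kN.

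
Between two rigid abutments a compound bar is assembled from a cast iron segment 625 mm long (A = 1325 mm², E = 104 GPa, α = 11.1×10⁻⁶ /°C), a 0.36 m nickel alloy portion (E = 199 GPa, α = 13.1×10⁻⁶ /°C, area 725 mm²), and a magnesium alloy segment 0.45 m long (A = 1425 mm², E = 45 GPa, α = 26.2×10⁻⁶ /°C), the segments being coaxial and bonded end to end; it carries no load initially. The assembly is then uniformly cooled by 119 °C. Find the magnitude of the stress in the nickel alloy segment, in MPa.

σ ≈ 274 MPa (tensile)

If the supports were absent, the total length change would be Σ αᵢΔT Lᵢ = 11.1×10⁻⁶×119×625 + 13.1×10⁻⁶×119×360 + 26.2×10⁻⁶×119×450 = 2.79 mm.
The rigid supports impose zero overall length change; the single axial force P common to all segments must satisfy P Σ Lᵢ/(AᵢEᵢ) = δ_free.
The series flexibility is Σ Lᵢ/(AᵢEᵢ) = 625/(1325×104×10³) + 360/(725×199×10³) + 450/(1425×45×10³) = 1.405×10⁻⁵ mm/N.
So P = 2.79 / 1.405×10⁻⁵ = 198.6 kN, tensile.
σ_{nickel alloy} = P / A = 198600 / 725 = 273.9 MPa.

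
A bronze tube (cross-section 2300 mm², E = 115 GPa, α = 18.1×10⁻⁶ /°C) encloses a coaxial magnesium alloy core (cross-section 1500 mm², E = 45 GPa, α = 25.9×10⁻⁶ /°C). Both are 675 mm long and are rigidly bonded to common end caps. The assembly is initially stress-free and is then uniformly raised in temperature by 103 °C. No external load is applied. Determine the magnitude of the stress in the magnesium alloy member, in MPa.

The magnesium alloy has the larger α, so on heating it would change length more than the bronze if both were free. The rigid plates force a common final length, so the magnesium alloy is put into compression and the bronze into tension, with equal and opposite forces P (no external load).
Setting the final lengths equal and cancelling L: (α₁ − α₂)ΔT = P/(A₁E₁) + P/(A₂E₂).
|α₁ − α₂|·ΔT = 7.8×10⁻⁶ × 103 = 0.0008034.
1/(A₁E₁) + 1/(A₂E₂) = 1/(2300×115×10³) + 1/(1500×45×10³) = 1.86×10⁻⁸ N⁻¹.
So P = 0.0008034 / 1.86×10⁻⁸ = 43.2 kN.
σ_{magnesium alloy} = P/A₂ = 43200/1500 = 28.8 MPa, compressive.

σ ≈ 28.8 MPa (compressive)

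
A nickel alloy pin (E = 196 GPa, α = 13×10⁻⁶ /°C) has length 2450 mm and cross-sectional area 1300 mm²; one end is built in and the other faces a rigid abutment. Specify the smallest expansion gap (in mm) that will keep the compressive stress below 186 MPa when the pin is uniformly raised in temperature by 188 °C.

g ≈ 3.66 mm

Free expansion if unrestrained: δ_free = αΔT L = 13×10⁻⁶ × 188 × 2450 = 5.988 mm.
At the allowable stress the elastic shortening the wall may impose is σL/E = 186 × 2450 / (196×10³) = 2.325 mm.
The gap must absorb the remainder: g_min = 5.988 − 2.325 = 3.663 mm.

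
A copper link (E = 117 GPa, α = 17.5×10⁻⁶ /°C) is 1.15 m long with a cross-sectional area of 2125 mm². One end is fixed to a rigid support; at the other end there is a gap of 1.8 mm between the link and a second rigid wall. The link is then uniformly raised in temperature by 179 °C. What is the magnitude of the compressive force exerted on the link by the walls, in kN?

Unrestrained expansion: δ_free = αΔT L = 17.5×10⁻⁶ × 179 × 1150 = 3.602 mm.
This exceeds the 1.8 mm gap, so the wall pushes back. The portion of expansion that must be recovered elastically is δ_free − gap = 3.602 − 1.8 = 1.802 mm.
So σ = E(δ_free − g)/L = 117×10³ × 1.802/1150 = 183.4 MPa.
P = σA = 183.4 × 2125 = 389.7 kN.

P ≈ 390 kN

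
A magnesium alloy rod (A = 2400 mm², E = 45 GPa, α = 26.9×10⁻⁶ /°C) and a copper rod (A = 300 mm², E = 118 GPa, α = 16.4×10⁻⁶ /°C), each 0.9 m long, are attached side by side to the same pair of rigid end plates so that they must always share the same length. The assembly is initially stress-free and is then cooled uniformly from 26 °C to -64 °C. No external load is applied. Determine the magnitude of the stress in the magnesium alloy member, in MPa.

σ ≈ 10.5 MPa (tensile)

The magnesium alloy has the larger α, so on cooling it would change length more than the copper if both were free. The rigid plates force a common final length, so the magnesium alloy is put into tension and the copper into compression, with equal and opposite forces P (no external load).
Compatibility of the two members (thermal + elastic change equal): (α₁ − α₂)ΔT = P·[1/(A₁E₁) + 1/(A₂E₂)].
|α₁ − α₂|·ΔT = 10.5×10⁻⁶ × 90 = 0.000945.
1/(A₁E₁) + 1/(A₂E₂) = 1/(2400×45×10³) + 1/(300×118×10³) = 3.751×10⁻⁸ N⁻¹.
So P = 0.000945 / 3.751×10⁻⁸ = 25.19 kN.
σ_{magnesium alloy} = P/A₁ = 25190/2400 = 10.5 MPa, tensile.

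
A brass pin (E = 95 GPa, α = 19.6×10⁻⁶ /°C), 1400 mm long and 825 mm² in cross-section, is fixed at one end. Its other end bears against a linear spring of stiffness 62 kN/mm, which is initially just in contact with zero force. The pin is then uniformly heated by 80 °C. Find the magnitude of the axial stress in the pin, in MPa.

σ ≈ 78.3 MPa (compressive)

If the spring were absent the pin would lengthen by αΔT L = 19.6×10⁻⁶ × 80 × 1400 = 2.195 mm.
Let P be the compressive force at the spring. The pin shortens elastically by PL/(AE) and the spring compresses by P/k; together these equal δ_free.
P [ L/(AE) + 1/k ] = δ_free → P [ 1400/(825×95×10³) + 1/(62×10³) ] = 2.195.
P = 2.195 / 3.399×10⁻⁵ = 64580 N.
σ = P/A = 64580/825 = 78.28 MPa.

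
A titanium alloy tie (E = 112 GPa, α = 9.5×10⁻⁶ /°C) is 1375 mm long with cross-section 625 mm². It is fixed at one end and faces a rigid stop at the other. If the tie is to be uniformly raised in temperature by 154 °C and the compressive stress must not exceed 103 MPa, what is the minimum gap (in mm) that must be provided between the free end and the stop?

With no wall the tie would lengthen by αΔT L = 9.5×10⁻⁶ × 154 × 1375 = 2.012 mm.
At the allowable stress the elastic shortening the wall may impose is σL/E = 103 × 1375 / (112×10³) = 1.265 mm.
So the gap has to take up the difference, g_min = δ_free − σL/E = 2.012 − 1.265 = 0.7471 mm.

g ≈ 0.747 mm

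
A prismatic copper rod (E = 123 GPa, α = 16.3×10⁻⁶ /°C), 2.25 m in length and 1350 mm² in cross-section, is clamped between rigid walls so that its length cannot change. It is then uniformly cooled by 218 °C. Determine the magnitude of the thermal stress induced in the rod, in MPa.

Because both ends are immovable the net strain is zero, and the suppressed thermal strain is αΔT = 16.3×10⁻⁶ × 218 = 3553.4×10⁻⁶.
σ = EαΔT = 123×10³ × 16.3×10⁻⁶ × 218 = 437.1 MPa (tensile; the rod is trying to contract).

σ ≈ 437 MPa (tensile)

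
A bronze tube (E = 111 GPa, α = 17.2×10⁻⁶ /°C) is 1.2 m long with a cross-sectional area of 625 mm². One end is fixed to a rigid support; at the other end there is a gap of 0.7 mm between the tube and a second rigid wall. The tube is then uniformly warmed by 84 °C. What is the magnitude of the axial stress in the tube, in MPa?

σ ≈ 95.6 MPa (compressive)

If the wall were absent the tube would grow by αΔT L = 17.2×10⁻⁶ × 84 × 1200 = 1.734 mm.
The gap closes (δ_free > 0.7 mm) and the wall then resists a further 1.734 − 0.7 = 1.034 mm of expansion.
So σ = E(δ_free − g)/L = 111×10³ × 1.034/1200 = 95.62 MPa.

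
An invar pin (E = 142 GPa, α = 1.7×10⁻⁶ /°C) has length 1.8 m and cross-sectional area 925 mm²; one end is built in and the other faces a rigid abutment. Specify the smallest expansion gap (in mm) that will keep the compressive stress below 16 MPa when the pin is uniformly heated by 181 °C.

With no wall the pin would lengthen by αΔT L = 1.7×10⁻⁶ × 181 × 1800 = 0.5539 mm.
At the allowable stress the elastic shortening the wall may impose is σL/E = 16 × 1800 / (142×10³) = 0.2028 mm.
The gap must absorb the remainder: g_min = 0.5539 − 0.2028 = 0.351 mm.

g ≈ 0.351 mm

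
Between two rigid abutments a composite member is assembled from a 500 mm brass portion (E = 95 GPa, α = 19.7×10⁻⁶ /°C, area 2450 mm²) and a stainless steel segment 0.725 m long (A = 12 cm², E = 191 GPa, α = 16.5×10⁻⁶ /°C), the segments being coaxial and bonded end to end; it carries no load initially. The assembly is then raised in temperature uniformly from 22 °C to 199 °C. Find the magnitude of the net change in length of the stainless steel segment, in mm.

Free thermal expansion of the whole bar: Σ αᵢΔT Lᵢ = 19.7×10⁻⁶×177×500 + 16.5×10⁻⁶×177×725 = 3.861 mm.
Since the ends are fixed, an axial force P builds up, equal in every segment, with P · Σ Lᵢ/(AᵢEᵢ) = δ_free.
Σ Lᵢ/(AᵢEᵢ) = 500/(2450×95×10³) + 725/(1200×191×10³) = 5.311×10⁻⁶ mm/N.
P = 3.861 / 5.311×10⁻⁶ = 726900 N = 726.9 kN, compressive.
For the stainless steel segment, free thermal change = 16.5×10⁻⁶×177×725 = 2.117 mm and elastic change from P = 726900×725/(1200×191×10³) = 2.299 mm; these oppose, so the net change is 0.182 mm (segment shortens).

|ΔL| ≈ 0.182 mm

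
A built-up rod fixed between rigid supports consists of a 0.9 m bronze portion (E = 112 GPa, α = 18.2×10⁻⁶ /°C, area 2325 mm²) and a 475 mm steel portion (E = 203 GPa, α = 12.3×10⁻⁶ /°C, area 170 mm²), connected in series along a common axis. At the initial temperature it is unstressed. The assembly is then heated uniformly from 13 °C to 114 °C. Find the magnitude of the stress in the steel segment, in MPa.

σ ≈ 767 MPa (compressive)

With the walls removed the bar would change length by δ_free = Σ αᵢΔT Lᵢ = 18.2×10⁻⁶×101×900 + 12.3×10⁻⁶×101×475 = 2.244 mm.
The rigid supports impose zero overall length change; the single axial force P common to all segments must satisfy P Σ Lᵢ/(AᵢEᵢ) = δ_free.
The series flexibility is Σ Lᵢ/(AᵢEᵢ) = 900/(2325×112×10³) + 475/(170×203×10³) = 1.722×10⁻⁵ mm/N.
So P = 2.244 / 1.722×10⁻⁵ = 130.3 kN, compressive.
σ_{steel} = P / A = 130300 / 170 = 766.7 MPa.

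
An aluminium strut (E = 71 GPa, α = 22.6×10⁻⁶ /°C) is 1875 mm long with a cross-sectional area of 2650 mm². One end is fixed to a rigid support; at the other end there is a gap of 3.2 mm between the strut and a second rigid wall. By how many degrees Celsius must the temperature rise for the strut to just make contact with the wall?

ΔT ≈ 75.5 °C

The gap closes when αΔT L = 3.2 mm, since the strut is still unstressed at that instant.
So ΔT = g/(αL) = 3.2/(22.6×10⁻⁶ × 1875) = 75.52 °C.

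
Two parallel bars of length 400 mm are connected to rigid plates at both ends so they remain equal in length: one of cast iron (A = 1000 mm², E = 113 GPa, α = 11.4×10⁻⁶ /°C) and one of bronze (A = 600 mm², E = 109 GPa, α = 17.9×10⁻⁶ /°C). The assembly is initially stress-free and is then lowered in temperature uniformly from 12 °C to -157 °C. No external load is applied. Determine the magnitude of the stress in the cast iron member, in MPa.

The bronze has the larger α, so on cooling it would change length more than the cast iron if both were free. The rigid plates force a common final length, so the bronze is put into tension and the cast iron into compression, with equal and opposite forces P (no external load).
Setting the final lengths equal and cancelling L: (α₁ − α₂)ΔT = P/(A₁E₁) + P/(A₂E₂).
|α₁ − α₂|·ΔT = 6.5×10⁻⁶ × 169 = 0.001098.
1/(A₁E₁) + 1/(A₂E₂) = 1/(1000×113×10³) + 1/(600×109×10³) = 2.414×10⁻⁸ N⁻¹.
So P = 0.001098 / 2.414×10⁻⁸ = 45.51 kN.
σ_{cast iron} = P/A₁ = 45510/1000 = 45.51 MPa, compressive.

σ ≈ 45.5 MPa (compressive)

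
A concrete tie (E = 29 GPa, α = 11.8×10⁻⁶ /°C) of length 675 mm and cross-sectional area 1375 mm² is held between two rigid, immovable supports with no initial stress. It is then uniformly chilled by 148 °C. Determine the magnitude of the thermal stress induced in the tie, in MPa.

σ ≈ 50.6 MPa (tensile)

With length fixed, the mechanical strain must cancel the thermal strain αΔT = 11.8×10⁻⁶ × 148 = 1746.4×10⁻⁶.
The stress required to suppress this strain is σ = Eε = 29×10³ × 1746.4×10⁻⁶ = 50.65 MPa, tensile since the tie is trying to contract.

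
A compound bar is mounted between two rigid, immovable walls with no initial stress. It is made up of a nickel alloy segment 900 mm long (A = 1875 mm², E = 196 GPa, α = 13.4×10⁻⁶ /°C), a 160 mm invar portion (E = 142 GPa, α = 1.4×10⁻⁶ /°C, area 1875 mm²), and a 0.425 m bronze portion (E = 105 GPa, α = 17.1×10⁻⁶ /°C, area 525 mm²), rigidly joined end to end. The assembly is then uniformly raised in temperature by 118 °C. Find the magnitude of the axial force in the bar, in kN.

P ≈ 214 kN (compressive)

With the walls removed the bar would change length by δ_free = Σ αᵢΔT Lᵢ = 13.4×10⁻⁶×118×900 + 1.4×10⁻⁶×118×160 + 17.1×10⁻⁶×118×425 = 2.307 mm.
The walls prevent any net length change, so an axial force P (same in every segment) develops. Compatibility: P · Σ Lᵢ/(AᵢEᵢ) = δ_free.
The series flexibility is Σ Lᵢ/(AᵢEᵢ) = 900/(1875×196×10³) + 160/(1875×142×10³) + 425/(525×105×10³) = 1.076×10⁻⁵ mm/N.
Hence P = δ_free / Σ(L/AE) = 2.307/1.076×10⁻⁵ = 214.4 kN (compressive).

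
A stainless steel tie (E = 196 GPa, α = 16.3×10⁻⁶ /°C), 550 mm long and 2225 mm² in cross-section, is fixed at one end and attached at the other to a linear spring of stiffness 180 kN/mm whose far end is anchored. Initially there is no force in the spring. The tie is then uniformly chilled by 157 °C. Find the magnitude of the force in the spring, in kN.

P ≈ 206 kN

Free thermal contraction: δ_free = αΔT L = 16.3×10⁻⁶ × 157 × 550 = 1.408 mm.
Let P be the tensile force in the spring. The tie extends elastically by PL/(AE) and the spring stretches by P/k; together these equal δ_free.
P [ L/(AE) + 1/k ] = δ_free → P [ 550/(2225×196×10³) + 1/(180×10³) ] = 1.408.
P = 1.408 / 6.817×10⁻⁶ = 206500 N.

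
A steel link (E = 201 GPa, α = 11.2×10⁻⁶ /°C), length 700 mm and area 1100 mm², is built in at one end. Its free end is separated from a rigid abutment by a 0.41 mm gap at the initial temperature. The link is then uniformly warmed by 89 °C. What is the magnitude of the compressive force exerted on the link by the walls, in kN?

P ≈ 90.9 kN

Unrestrained expansion: δ_free = αΔT L = 11.2×10⁻⁶ × 89 × 700 = 0.6978 mm.
After closing the 0.41 mm clearance, 0.6978 − 0.41 = 0.2878 mm of expansion remains to be suppressed by the wall.
So σ = E(δ_free − g)/L = 201×10³ × 0.2878/700 = 82.63 MPa.
P = σA = 82.63 × 1100 = 90.89 kN.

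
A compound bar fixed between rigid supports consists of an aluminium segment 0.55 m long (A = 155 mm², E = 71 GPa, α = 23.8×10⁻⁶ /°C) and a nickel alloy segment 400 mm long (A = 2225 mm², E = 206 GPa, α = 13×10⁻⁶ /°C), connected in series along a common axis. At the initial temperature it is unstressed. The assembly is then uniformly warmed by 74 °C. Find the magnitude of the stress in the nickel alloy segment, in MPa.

σ ≈ 12 MPa (compressive)

With the walls removed the bar would change length by δ_free = Σ αᵢΔT Lᵢ = 23.8×10⁻⁶×74×550 + 13×10⁻⁶×74×400 = 1.353 mm.
Since the ends are fixed, an axial force P builds up, equal in every segment, with P · Σ Lᵢ/(AᵢEᵢ) = δ_free.
Σ Lᵢ/(AᵢEᵢ) = 550/(155×71×10³) + 400/(2225×206×10³) = 5.085×10⁻⁵ mm/N.
So P = 1.353 / 5.085×10⁻⁵ = 26.62 kN, compressive.
σ_{nickel alloy} = P / A = 26620 / 2225 = 11.96 MPa.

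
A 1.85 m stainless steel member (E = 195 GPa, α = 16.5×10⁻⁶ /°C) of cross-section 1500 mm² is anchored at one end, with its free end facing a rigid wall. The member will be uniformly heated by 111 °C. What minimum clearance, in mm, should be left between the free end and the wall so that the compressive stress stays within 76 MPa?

With no wall the member would lengthen by αΔT L = 16.5×10⁻⁶ × 111 × 1850 = 3.388 mm.
At the allowable stress the elastic shortening the wall may impose is σL/E = 76 × 1850 / (195×10³) = 0.721 mm.
The gap must absorb the remainder: g_min = 3.388 − 0.721 = 2.667 mm.

g ≈ 2.67 mm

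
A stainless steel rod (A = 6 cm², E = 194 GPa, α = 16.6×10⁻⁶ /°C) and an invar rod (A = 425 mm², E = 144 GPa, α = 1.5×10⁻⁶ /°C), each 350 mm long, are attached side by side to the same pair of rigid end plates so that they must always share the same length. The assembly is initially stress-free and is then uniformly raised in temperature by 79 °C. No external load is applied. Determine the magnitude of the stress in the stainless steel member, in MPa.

The stainless steel has the larger α, so on heating it would change length more than the invar if both were free. The rigid plates force a common final length, so the stainless steel is put into compression and the invar into tension, with equal and opposite forces P (no external load).
Setting the final lengths equal and cancelling L: (α₁ − α₂)ΔT = P/(A₁E₁) + P/(A₂E₂).
|α₁ − α₂|·ΔT = 15.1×10⁻⁶ × 79 = 0.001193.
1/(A₁E₁) + 1/(A₂E₂) = 1/(600×194×10³) + 1/(425×144×10³) = 2.493×10⁻⁸ N⁻¹.
So P = 0.001193 / 2.493×10⁻⁸ = 47.85 kN.
σ_{stainless steel} = P/A₁ = 47850/600 = 79.75 MPa, compressive.

σ ≈ 79.7 MPa (compressive)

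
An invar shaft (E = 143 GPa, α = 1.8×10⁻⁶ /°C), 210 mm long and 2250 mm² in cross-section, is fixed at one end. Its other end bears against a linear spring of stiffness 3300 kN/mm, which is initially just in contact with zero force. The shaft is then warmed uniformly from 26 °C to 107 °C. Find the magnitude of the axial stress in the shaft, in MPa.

The unrestrained thermal change is αΔT L = 1.8×10⁻⁶ × 81 × 210 = 0.03062 mm.
With a force P in the spring, the elastic change of the shaft is PL/(AE) and that of the spring is P/k; compatibility requires their sum to equal δ_free.
So P = δ_free / [L/(AE) + 1/k] = 0.03062 / [ 210/(2250×143×10³) + 1/(3300×10³) ].
P = 0.03062 / 9.557×10⁻⁷ = 32040 N.
σ = P/A = 32040/2250 = 14.24 MPa.

σ ≈ 14.2 MPa (compressive)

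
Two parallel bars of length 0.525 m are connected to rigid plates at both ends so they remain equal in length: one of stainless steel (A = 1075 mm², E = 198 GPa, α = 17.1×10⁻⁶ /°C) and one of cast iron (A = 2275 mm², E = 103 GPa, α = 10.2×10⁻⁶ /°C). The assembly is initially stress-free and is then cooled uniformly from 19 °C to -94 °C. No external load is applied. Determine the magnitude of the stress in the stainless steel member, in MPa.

Equilibrium of a rigid end plate with no external load gives equal and opposite internal forces ±P in the two members. Since α_{stainless steel} > α_{cast iron}, cooling drives the stainless steel into tension and the cast iron into compression.
Equating the net (thermal + elastic) strains gives |α₁ − α₂|·ΔT = P·[1/(A₁E₁) + 1/(A₂E₂)].
|α₁ − α₂|·ΔT = 6.9×10⁻⁶ × 113 = 0.0007797.
1/(A₁E₁) + 1/(A₂E₂) = 1/(1075×198×10³) + 1/(2275×103×10³) = 8.966×10⁻⁹ N⁻¹.
P = 0.0007797 / 8.966×10⁻⁹ = 86960 N = 86.96 kN.
σ_{stainless steel} = P/A₁ = 86960/1075 = 80.9 MPa, tensile.

σ ≈ 80.9 MPa (tensile)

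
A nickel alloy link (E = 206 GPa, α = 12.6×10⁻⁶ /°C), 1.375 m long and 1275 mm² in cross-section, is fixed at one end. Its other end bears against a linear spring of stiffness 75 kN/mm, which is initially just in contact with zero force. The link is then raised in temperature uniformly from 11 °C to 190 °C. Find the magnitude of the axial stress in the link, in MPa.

The unrestrained thermal change is αΔT L = 12.6×10⁻⁶ × 179 × 1375 = 3.101 mm.
With a force P in the spring, the elastic change of the link is PL/(AE) and that of the spring is P/k; compatibility requires their sum to equal δ_free.
P [ L/(AE) + 1/k ] = δ_free → P [ 1375/(1275×206×10³) + 1/(75×10³) ] = 3.101.
P = 3.101 / 1.857×10⁻⁵ = 167000 N.
σ = P/A = 167000/1275 = 131 MPa.

σ ≈ 131 MPa (compressive)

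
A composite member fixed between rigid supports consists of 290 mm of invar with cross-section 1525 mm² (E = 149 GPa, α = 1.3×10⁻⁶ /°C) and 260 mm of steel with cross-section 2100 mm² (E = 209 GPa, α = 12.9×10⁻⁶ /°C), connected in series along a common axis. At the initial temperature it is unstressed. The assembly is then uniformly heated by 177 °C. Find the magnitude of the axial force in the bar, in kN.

P ≈ 353 kN (compressive)

With the walls removed the bar would change length by δ_free = Σ αᵢΔT Lᵢ = 1.3×10⁻⁶×177×290 + 12.9×10⁻⁶×177×260 = 0.6604 mm.
Since the ends are fixed, an axial force P builds up, equal in every segment, with P · Σ Lᵢ/(AᵢEᵢ) = δ_free.
The series flexibility is Σ Lᵢ/(AᵢEᵢ) = 290/(1525×149×10³) + 260/(2100×209×10³) = 1.869×10⁻⁶ mm/N.
Hence P = δ_free / Σ(L/AE) = 0.6604/1.869×10⁻⁶ = 353.4 kN (compressive).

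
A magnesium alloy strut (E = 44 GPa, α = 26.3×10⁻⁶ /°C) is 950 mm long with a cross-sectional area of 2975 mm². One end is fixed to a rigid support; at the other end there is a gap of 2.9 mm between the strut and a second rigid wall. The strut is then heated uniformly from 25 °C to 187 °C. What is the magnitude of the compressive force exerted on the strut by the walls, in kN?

P ≈ 158 kN

If the wall were absent the strut would grow by αΔT L = 26.3×10⁻⁶ × 162 × 950 = 4.048 mm.
The gap closes (δ_free > 2.9 mm) and the wall then resists a further 4.048 − 2.9 = 1.148 mm of expansion.
Compatibility: PL/(AE) = 1.148 mm, so σ = P/A = E × (1.148/950) = 53.15 MPa.
Force on the wall = σA = 53.15 × 2975 mm² = 158.1 kN.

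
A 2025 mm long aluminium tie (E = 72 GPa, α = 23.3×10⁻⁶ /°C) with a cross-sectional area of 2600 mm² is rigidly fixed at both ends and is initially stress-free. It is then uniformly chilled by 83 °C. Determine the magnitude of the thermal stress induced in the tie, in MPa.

With length fixed, the mechanical strain must cancel the thermal strain αΔT = 23.3×10⁻⁶ × 83 = 1933.9×10⁻⁶.
Hence σ = E·αΔT = 72×10³ × 1933.9×10⁻⁶ = 139.2 MPa, tensile.

σ ≈ 139 MPa (tensile)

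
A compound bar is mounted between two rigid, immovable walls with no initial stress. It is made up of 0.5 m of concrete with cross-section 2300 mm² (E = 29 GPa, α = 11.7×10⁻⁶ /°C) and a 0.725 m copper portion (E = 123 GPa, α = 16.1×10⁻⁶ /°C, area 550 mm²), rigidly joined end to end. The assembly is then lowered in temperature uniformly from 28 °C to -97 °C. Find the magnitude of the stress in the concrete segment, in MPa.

σ ≈ 52.3 MPa (tensile)

Free thermal contraction of the whole bar: Σ αᵢΔT Lᵢ = 11.7×10⁻⁶×125×500 + 16.1×10⁻⁶×125×725 = 2.19 mm.
Since the ends are fixed, an axial force P builds up, equal in every segment, with P · Σ Lᵢ/(AᵢEᵢ) = δ_free.
The series flexibility is Σ Lᵢ/(AᵢEᵢ) = 500/(2300×29×10³) + 725/(550×123×10³) = 1.821×10⁻⁵ mm/N.
P = 2.19 / 1.821×10⁻⁵ = 120300 N = 120.3 kN, tensile.
σ_{concrete} = P / A = 120300 / 2300 = 52.29 MPa.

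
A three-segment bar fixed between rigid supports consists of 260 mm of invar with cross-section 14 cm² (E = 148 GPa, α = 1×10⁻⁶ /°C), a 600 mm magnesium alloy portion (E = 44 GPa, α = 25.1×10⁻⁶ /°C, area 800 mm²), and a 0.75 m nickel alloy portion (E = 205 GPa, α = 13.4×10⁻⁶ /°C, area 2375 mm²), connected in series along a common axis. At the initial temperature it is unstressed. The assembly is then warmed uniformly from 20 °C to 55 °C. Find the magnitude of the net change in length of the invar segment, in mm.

Free thermal expansion of the whole bar: Σ αᵢΔT Lᵢ = 1×10⁻⁶×35×260 + 25.1×10⁻⁶×35×600 + 13.4×10⁻⁶×35×750 = 0.888 mm.
The walls prevent any net length change, so an axial force P (same in every segment) develops. Compatibility: P · Σ Lᵢ/(AᵢEᵢ) = δ_free.
The series flexibility is Σ Lᵢ/(AᵢEᵢ) = 260/(1400×148×10³) + 600/(800×44×10³) + 750/(2375×205×10³) = 1.984×10⁻⁵ mm/N.
So P = 0.888 / 1.984×10⁻⁵ = 44.75 kN, compressive.
For the invar segment, free thermal change = 1×10⁻⁶×35×260 = 0.0091 mm and elastic change from P = 44750×260/(1400×148×10³) = 0.05616 mm; these oppose, so the net change is 0.0471 mm (segment shortens).

|ΔL| ≈ 0.0471 mm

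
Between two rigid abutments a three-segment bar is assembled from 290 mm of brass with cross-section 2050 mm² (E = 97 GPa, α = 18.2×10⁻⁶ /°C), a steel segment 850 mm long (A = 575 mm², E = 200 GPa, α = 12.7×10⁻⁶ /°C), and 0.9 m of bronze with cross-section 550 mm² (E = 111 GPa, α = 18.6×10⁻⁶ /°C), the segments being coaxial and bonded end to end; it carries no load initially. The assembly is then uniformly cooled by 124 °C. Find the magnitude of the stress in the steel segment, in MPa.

Free thermal contraction of the whole bar: Σ αᵢΔT Lᵢ = 18.2×10⁻⁶×124×290 + 12.7×10⁻⁶×124×850 + 18.6×10⁻⁶×124×900 = 4.069 mm.
The rigid supports impose zero overall length change; the single axial force P common to all segments must satisfy P Σ Lᵢ/(AᵢEᵢ) = δ_free.
Σ Lᵢ/(AᵢEᵢ) = 290/(2050×97×10³) + 850/(575×200×10³) + 900/(550×111×10³) = 2.359×10⁻⁵ mm/N.
So P = 4.069 / 2.359×10⁻⁵ = 172.5 kN, tensile.
σ_{steel} = P / A = 172500 / 575 = 299.9 MPa.

σ ≈ 300 MPa (tensile)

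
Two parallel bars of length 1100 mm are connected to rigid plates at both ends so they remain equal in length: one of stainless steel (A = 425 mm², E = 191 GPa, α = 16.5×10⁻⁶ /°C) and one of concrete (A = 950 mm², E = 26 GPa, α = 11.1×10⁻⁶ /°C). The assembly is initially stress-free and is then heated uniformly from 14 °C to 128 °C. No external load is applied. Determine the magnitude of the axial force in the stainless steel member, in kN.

The stainless steel has the larger α, so on heating it would change length more than the concrete if both were free. The rigid plates force a common final length, so the stainless steel is put into compression and the concrete into tension, with equal and opposite forces P (no external load).
Setting the final lengths equal and cancelling L: (α₁ − α₂)ΔT = P/(A₁E₁) + P/(A₂E₂).
|α₁ − α₂|·ΔT = 5.4×10⁻⁶ × 114 = 0.0006156.
1/(A₁E₁) + 1/(A₂E₂) = 1/(425×191×10³) + 1/(950×26×10³) = 5.28×10⁻⁸ N⁻¹.
So P = 0.0006156 / 5.28×10⁻⁸ = 11.66 kN.

P ≈ 11.7 kN (compressive in the stainless steel)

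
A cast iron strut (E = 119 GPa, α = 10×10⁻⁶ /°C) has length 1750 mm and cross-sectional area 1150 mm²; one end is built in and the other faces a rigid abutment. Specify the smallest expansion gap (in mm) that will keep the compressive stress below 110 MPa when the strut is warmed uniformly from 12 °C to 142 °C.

Free expansion if unrestrained: δ_free = αΔT L = 10×10⁻⁶ × 130 × 1750 = 2.275 mm.
A stress of 110 MPa corresponds to the wall pushing the strut back by σL/E = 110×1750/(119×10³) = 1.618 mm.
So the gap has to take up the difference, g_min = δ_free − σL/E = 2.275 − 1.618 = 0.6574 mm.

g ≈ 0.657 mm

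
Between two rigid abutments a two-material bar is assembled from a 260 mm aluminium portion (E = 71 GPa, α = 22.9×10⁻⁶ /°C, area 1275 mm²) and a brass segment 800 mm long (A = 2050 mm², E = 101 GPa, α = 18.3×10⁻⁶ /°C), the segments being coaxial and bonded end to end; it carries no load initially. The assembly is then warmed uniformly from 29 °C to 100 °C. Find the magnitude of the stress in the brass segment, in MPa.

σ ≈ 106 MPa (compressive)

Free thermal expansion of the whole bar: Σ αᵢΔT Lᵢ = 22.9×10⁻⁶×71×260 + 18.3×10⁻⁶×71×800 = 1.462 mm.
The walls prevent any net length change, so an axial force P (same in every segment) develops. Compatibility: P · Σ Lᵢ/(AᵢEᵢ) = δ_free.
The series flexibility is Σ Lᵢ/(AᵢEᵢ) = 260/(1275×71×10³) + 800/(2050×101×10³) = 6.736×10⁻⁶ mm/N.
Hence P = δ_free / Σ(L/AE) = 1.462/6.736×10⁻⁶ = 217.1 kN (compressive).
σ_{brass} = P / A = 217100 / 2050 = 105.9 MPa.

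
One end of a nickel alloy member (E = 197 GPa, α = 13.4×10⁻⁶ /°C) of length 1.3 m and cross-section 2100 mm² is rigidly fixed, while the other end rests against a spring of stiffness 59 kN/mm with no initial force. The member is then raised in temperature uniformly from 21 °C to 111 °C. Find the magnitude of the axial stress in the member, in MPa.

Free thermal expansion: δ_free = αΔT L = 13.4×10⁻⁶ × 90 × 1300 = 1.568 mm.
Let P be the compressive force at the spring. The member shortens elastically by PL/(AE) and the spring compresses by P/k; together these equal δ_free.
So P = δ_free / [L/(AE) + 1/k] = 1.568 / [ 1300/(2100×197×10³) + 1/(59×10³) ].
P = 1.568 / 2.009×10⁻⁵ = 78030 N.
σ = P/A = 78030/2100 = 37.16 MPa.

σ ≈ 37.2 MPa (compressive)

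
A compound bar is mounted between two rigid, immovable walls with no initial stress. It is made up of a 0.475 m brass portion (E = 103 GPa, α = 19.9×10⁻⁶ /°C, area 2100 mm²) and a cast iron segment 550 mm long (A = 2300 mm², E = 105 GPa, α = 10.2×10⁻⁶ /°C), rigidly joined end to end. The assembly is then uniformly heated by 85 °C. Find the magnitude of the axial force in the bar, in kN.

P ≈ 286 kN (compressive)

With the walls removed the bar would change length by δ_free = Σ αᵢΔT Lᵢ = 19.9×10⁻⁶×85×475 + 10.2×10⁻⁶×85×550 = 1.28 mm.
The rigid supports impose zero overall length change; the single axial force P common to all segments must satisfy P Σ Lᵢ/(AᵢEᵢ) = δ_free.
The series flexibility is Σ Lᵢ/(AᵢEᵢ) = 475/(2100×103×10³) + 550/(2300×105×10³) = 4.473×10⁻⁶ mm/N.
P = 1.28 / 4.473×10⁻⁶ = 286200 N = 286.2 kN, compressive.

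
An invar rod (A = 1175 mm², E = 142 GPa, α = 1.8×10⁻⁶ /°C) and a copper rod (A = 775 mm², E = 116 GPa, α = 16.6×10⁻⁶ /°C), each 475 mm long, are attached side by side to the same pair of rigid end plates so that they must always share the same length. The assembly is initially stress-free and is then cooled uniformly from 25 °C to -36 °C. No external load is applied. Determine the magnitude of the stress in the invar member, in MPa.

Both members must finish at the same length. With the larger α, the copper tends to over-contract; the plates restrain it, putting the copper in tension and the invar in compression. With no external load the two internal forces are equal and opposite, magnitude P.
Setting the final lengths equal and cancelling L: (α₁ − α₂)ΔT = P/(A₁E₁) + P/(A₂E₂).
|α₁ − α₂|·ΔT = 14.8×10⁻⁶ × 61 = 0.0009028.
1/(A₁E₁) + 1/(A₂E₂) = 1/(1175×142×10³) + 1/(775×116×10³) = 1.712×10⁻⁸ N⁻¹.
So P = 0.0009028 / 1.712×10⁻⁸ = 52.74 kN.
σ_{invar} = P/A₁ = 52740/1175 = 44.89 MPa, compressive.

σ ≈ 44.9 MPa (compressive)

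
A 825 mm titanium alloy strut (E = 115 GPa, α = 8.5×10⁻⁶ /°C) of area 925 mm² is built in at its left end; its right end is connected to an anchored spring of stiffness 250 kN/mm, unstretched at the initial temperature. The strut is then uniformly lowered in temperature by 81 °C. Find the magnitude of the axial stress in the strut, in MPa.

σ ≈ 52.2 MPa (tensile)

Free thermal contraction: δ_free = αΔT L = 8.5×10⁻⁶ × 81 × 825 = 0.568 mm.
With a force P in the spring, the elastic change of the strut is PL/(AE) and that of the spring is P/k; compatibility requires their sum to equal δ_free.
P [ L/(AE) + 1/k ] = δ_free → P [ 825/(925×115×10³) + 1/(250×10³) ] = 0.568.
P = 0.568 / 1.176×10⁻⁵ = 48320 N.
σ = P/A = 48320/925 = 52.24 MPa.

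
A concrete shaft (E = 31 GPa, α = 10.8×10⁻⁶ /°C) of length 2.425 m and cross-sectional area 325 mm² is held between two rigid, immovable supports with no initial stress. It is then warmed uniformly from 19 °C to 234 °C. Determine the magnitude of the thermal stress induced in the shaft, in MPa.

σ ≈ 72 MPa (compressive)

Because both ends are immovable the net strain is zero, and the suppressed thermal strain is αΔT = 10.8×10⁻⁶ × 215 = 2322×10⁻⁶.
σ = EαΔT = 31×10³ × 10.8×10⁻⁶ × 215 = 71.98 MPa (compressive; the shaft is trying to expand).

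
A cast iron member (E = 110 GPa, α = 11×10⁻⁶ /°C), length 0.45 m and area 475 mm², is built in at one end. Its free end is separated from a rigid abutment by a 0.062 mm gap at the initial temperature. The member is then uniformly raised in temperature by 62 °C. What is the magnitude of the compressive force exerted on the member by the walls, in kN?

P ≈ 28.4 kN

Free thermal elongation = αΔT L = 11×10⁻⁶ × 62 × 450 = 0.3069 mm.
After closing the 0.062 mm clearance, 0.3069 − 0.062 = 0.2449 mm of expansion remains to be suppressed by the wall.
That suppressed elongation corresponds to σ = E·Δ/L = 110×10³ × 0.2449/450 = 59.86 MPa.
Force on the wall = σA = 59.86 × 475 mm² = 28.44 kN.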